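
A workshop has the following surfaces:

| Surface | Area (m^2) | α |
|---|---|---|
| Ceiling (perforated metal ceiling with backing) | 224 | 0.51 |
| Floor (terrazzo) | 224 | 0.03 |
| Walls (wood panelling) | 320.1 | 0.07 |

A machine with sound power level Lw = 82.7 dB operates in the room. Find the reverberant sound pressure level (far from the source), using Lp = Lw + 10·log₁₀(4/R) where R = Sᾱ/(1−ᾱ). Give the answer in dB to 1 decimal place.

Σ(Sᵢαᵢ) = 224×0.51 + 224×0.03 + 320.1×0.07 = 143.367; total area S = 768.1 m^2.
ᾱ = 143.367/768.1 = 0.1867; R = Sᾱ/(1−ᾱ) = 143.367/(1−0.1867) = 176.278 m^2.
Lp = Lw + 10 log₁₀(4/R) = 82.7 -16.44 = 66.3 dB.

66.3 dB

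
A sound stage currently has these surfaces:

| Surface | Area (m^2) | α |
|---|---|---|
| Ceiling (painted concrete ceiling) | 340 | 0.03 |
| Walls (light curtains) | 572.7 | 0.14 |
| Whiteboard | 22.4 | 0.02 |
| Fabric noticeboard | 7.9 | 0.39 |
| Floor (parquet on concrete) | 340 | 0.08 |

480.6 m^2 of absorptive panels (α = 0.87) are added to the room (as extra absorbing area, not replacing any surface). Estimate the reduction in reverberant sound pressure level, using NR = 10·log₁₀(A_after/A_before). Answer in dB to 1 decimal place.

Equivalent absorption area: A_before = 340*0.03 + 572.7*0.14 + 22.4*0.02 + 7.9*0.39 + 340*0.08 = 121.107 m^2.
Treatment contributes 480.6·0.87 = 418.122 sabins.
A_after = 121.107 + 418.122 = 539.229 sabins.
NR = 10·log₁₀(539.229/121.107) = 6.5 dB.

6.5 dB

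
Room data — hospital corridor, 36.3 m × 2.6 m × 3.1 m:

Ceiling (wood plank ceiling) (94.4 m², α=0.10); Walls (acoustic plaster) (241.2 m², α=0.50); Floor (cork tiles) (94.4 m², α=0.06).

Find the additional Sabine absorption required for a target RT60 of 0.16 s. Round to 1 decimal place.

158.7 sabins

A₁ = Σ Sᵢαᵢ = 94.4*0.10 + 241.2*0.50 + 94.4*0.06 = 135.704 sabins.
Target A₂ = 0.161·292.578/0.16 = 294.407 sabins (V = 292.578 m³).
Additional absorption ΔA = 294.407 − 135.704 = 158.7 sabins.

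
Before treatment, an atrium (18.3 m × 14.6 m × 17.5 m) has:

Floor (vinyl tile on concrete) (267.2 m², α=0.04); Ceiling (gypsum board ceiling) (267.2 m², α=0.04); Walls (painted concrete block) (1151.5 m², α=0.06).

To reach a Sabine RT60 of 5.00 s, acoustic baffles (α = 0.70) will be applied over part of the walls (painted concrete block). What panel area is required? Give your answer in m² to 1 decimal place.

93.9

Total absorption A₁ = 267.2×0.04 + 267.2×0.04 + 1151.5×0.06
  = 10.688 + 10.688 + 69.090 = 90.466 m² sabins.
Required A₂ = 0.161·4675.65/5.00 = 150.556 sabins.
ΔA needed = 150.556 − 90.466 = 60.090 sabins.
Each m² of panel replacing the walls (painted concrete block) adds (0.70 − 0.06) = 0.64 sabins.
Panel area = 60.090 / 0.64 = 93.9 m².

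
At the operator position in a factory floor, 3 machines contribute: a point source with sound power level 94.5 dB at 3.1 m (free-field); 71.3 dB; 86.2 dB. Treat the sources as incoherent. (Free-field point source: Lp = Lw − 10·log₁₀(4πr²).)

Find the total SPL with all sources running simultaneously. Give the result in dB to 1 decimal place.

86.6 dB

Source at 3.1 m: Lp = 94.5 − 10·log₁₀(4π·3.1²) = 94.5 − 10·log₁₀(120.763) = 73.7 dB.
Converting to relative power and adding: 10^(73.7/10) + 10^(71.3/10) + 10^(86.2/10) = 4.538e+08.
Back to dB: 10·log₁₀ Σ = 86.6 dB.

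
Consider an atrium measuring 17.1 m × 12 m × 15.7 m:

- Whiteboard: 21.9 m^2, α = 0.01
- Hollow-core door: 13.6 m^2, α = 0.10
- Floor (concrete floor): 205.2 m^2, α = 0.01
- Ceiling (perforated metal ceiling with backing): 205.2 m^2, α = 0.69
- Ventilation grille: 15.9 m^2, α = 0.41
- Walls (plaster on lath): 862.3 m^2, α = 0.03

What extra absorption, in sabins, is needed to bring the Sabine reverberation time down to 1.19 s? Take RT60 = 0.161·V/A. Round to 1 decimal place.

258.3 sabins

Equivalent absorption area: A₁ = 21.9·0.01 + 13.6·0.10 + 205.2·0.01 + 205.2·0.69 + 15.9·0.41 + 862.3·0.03 = 177.607 m^2.
Target A₂ = 0.161·3221.64/1.19 = 435.869 sabins (V = 3221.64 m³).
ΔA = A₂ − A₁ = 435.869 − 177.607 = 258.3 sabins.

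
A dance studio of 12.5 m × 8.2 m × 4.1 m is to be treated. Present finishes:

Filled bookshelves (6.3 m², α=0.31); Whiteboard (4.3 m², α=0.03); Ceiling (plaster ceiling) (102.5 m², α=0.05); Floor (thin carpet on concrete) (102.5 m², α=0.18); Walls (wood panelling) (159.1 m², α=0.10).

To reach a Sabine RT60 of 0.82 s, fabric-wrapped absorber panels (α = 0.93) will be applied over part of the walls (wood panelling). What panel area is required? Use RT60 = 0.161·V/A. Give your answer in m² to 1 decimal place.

Equivalent absorption area: A₁ = 6.3×0.31 + 4.3×0.03 + 102.5×0.05 + 102.5×0.18 + 159.1×0.10 = 41.567 m².
V = 420.25 m³. Target absorption A₂ = 0.161 × 420.25 / 0.82 = 82.513 sabins.
ΔA needed = 82.513 − 41.567 = 40.946 sabins.
Each m² of panel replacing the walls (wood panelling) adds (0.93 − 0.10) = 0.83 sabins.
Panel area = 40.946 / 0.83 = 49.3 m².

49.3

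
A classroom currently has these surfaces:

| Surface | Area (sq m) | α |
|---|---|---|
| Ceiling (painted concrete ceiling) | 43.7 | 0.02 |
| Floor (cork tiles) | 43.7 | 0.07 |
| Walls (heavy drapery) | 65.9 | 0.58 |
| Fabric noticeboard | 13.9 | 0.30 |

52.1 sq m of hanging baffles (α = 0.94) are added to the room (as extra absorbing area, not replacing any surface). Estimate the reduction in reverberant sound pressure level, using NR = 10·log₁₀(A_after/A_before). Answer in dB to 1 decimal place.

Total absorption A_before = 43.7*0.02 + 43.7*0.07 + 65.9*0.58 + 13.9*0.30
  = 0.874 + 3.059 + 38.222 + 4.170 = 46.325 sq m sabins.
Added absorption = 52.1 × 0.94 = 48.974 sabins.
A_after = 46.325 + 48.974 = 95.299 sabins.
Reduction = 10 log₁₀(A_after/A_before) = 10 log₁₀(2.0572) = 3.1 dB.

3.1 dB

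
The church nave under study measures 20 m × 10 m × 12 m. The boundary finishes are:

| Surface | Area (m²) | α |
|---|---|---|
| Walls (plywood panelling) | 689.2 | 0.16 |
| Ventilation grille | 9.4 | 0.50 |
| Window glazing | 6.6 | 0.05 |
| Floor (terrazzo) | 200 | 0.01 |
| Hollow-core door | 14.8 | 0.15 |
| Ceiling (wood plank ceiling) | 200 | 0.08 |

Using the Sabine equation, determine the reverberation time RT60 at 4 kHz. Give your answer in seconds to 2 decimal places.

2.85 s

A = Σ Sᵢαᵢ = 689.2×0.16 + 9.4×0.50 + 6.6×0.05 + 200×0.01 + 14.8×0.15 + 200×0.08 = 135.522 sabins.
V = 20·10·12 = 2400 m³.
T = 0.161 V/A = 0.161·2400/135.522 = 2.85 s.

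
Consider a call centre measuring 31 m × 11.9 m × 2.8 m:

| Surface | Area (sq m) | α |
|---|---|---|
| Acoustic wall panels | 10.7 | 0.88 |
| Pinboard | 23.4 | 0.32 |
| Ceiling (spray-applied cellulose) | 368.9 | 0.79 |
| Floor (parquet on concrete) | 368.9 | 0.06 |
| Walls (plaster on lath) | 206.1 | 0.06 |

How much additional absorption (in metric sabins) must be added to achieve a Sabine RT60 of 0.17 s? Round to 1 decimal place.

635.4 sabins

Total absorption A₁ = 10.7·0.88 + 23.4·0.32 + 368.9·0.79 + 368.9·0.06 + 206.1·0.06
  = 9.416 + 7.488 + 291.431 + 22.134 + 12.366 = 342.835 sq m sabins.
For T = 0.17 s, need A₂ = 0.161·V/T = 0.161·1032.92/0.17 = 978.236 sabins.
Additional absorption ΔA = 978.236 − 342.835 = 635.4 sabins.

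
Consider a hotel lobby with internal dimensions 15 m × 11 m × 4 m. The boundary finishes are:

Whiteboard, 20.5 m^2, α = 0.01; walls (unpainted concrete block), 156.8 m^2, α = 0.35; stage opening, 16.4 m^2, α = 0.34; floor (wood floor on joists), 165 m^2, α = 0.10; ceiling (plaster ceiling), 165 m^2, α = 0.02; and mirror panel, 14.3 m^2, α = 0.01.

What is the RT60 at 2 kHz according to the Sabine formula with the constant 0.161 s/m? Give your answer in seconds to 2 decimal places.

1.32 s

A = Σ Sᵢαᵢ = 20.5*0.01 + 156.8*0.35 + 16.4*0.34 + 165*0.10 + 165*0.02 + 14.3*0.01 = 80.604 sabins.
V = 15·11·4 = 660 m³.
RT60 = 0.161 · V / A = 0.161 × 660 / 80.604 = 1.32 s.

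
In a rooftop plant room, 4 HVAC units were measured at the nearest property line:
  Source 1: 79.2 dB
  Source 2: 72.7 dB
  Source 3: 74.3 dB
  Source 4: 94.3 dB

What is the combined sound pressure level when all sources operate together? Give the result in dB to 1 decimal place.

94.5 dB

Converting to relative power and adding: 10^(79.2/10) + 10^(72.7/10) + 10^(74.3/10) + 10^(94.3/10) = 2.82e+09.
L_total = 10·log₁₀(2.82e+09) = 94.5 dB.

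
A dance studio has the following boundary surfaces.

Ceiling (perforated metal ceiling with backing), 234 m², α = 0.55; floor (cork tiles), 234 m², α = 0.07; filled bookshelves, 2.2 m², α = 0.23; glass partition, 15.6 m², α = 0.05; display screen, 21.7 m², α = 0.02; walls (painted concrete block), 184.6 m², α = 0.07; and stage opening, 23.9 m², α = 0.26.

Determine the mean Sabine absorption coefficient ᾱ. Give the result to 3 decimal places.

S = Σ Sᵢ = 234 + 234 + 2.2 + 15.6 + 21.7 + 184.6 + 23.9 = 716.0 m².
A = 234·0.55 + 234·0.07 + 2.2·0.23 + 15.6·0.05 + 21.7·0.02 + 184.6·0.07 + 23.9·0.26 = 165.936 sabins.
ᾱ = 165.936 / 716.0 = 0.232.

0.232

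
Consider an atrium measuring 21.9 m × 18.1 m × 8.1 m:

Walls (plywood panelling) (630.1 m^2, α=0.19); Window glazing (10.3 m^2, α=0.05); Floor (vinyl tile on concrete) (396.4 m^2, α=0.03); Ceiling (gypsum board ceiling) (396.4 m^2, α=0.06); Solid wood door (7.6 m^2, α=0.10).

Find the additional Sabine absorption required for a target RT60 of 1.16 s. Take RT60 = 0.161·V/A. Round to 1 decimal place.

Total absorption A₁ = 630.1×0.19 + 10.3×0.05 + 396.4×0.03 + 396.4×0.06 + 7.6×0.10
  = 119.719 + 0.515 + 11.892 + 23.784 + 0.760 = 156.670 m^2 sabins.
V = 3210.759 m³. Required absorption A₂ = 0.161 × 3210.759 / 1.16 = 445.631 sabins.
Additional absorption ΔA = 445.631 − 156.670 = 289.0 sabins.

289.0 sabins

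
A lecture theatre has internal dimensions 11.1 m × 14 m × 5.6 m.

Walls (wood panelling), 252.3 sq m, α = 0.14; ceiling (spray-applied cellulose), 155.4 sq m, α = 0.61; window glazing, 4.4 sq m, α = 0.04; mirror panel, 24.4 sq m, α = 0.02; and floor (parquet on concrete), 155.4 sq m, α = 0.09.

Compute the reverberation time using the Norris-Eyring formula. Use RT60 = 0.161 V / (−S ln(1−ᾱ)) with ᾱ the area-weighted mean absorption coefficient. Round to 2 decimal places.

0.84 s

Total surface area S = 252.3 + 155.4 + 4.4 + 24.4 + 155.4 = 591.9 sq m.
Absorption A = 252.3·0.14 + 155.4·0.61 + 4.4·0.04 + 24.4·0.02 + 155.4·0.09 = 144.766 sabins.
Mean coefficient ᾱ = A/S = 0.2446.
−S·ln(1−ᾱ) = −591.9 × ln(1 − 0.2446) = 166.033.
V = 11.1 × 14 × 5.6 = 870.24 m³.
T = 0.161·V/[−S·ln(1−ᾱ)] = 0.161·870.24/166.033 = 0.84 s.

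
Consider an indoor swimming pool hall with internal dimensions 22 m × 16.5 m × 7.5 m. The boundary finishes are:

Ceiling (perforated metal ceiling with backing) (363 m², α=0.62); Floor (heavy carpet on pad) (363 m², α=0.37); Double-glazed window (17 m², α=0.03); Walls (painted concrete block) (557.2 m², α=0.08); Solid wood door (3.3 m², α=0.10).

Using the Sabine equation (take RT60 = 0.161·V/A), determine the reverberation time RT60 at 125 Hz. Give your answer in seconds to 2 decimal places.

A = Σ Sᵢαᵢ = 363*0.62 + 363*0.37 + 17*0.03 + 557.2*0.08 + 3.3*0.10 = 404.786 sabins.
V = 22·16.5·7.5 = 2722.5 m³.
Sabine: RT60 = 0.161 × 2722.5 / 404.786 = 1.08 s.

1.08 s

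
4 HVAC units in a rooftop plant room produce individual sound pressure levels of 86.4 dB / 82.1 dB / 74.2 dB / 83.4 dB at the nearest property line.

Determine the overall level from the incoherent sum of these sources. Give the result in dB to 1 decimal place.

89.3 dB

Σ 10^(Lᵢ/10) = 8.438e+08.
L_total = 10·log₁₀(8.438e+08) = 89.3 dB.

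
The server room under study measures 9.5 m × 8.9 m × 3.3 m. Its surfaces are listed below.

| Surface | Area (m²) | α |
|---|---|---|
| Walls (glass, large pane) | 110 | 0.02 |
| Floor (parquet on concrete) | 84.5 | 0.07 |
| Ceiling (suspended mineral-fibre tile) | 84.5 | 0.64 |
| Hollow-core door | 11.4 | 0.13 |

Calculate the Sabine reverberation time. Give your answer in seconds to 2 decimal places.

0.71 seconds

Total absorption A = 110*0.02 + 84.5*0.07 + 84.5*0.64 + 11.4*0.13
  = 2.200 + 5.915 + 54.080 + 1.482 = 63.677 m² sabins.
Room volume: 279.015 m³.
RT60 = 0.161 · V / A = 0.161 × 279.015 / 63.677 = 0.71 s.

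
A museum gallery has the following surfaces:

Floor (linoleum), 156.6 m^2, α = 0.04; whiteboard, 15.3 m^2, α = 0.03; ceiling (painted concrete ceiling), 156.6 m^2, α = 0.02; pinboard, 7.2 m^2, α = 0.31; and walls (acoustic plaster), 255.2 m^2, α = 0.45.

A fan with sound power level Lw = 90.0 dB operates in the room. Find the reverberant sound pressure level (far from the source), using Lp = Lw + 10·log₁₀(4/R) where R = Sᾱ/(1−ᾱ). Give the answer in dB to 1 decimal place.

73.9 dB

Σ(Sᵢαᵢ) = 156.6×0.04 + 15.3×0.03 + 156.6×0.02 + 7.2×0.31 + 255.2×0.45 = 126.927; total area S = 590.9 m^2.
ᾱ = 0.2148, so room constant R = A/(1−ᾱ) = 161.649 m^2.
Lp = 90.0 + 10·log₁₀(4/161.649) = 90.0 + (-16.07) = 73.9 dB.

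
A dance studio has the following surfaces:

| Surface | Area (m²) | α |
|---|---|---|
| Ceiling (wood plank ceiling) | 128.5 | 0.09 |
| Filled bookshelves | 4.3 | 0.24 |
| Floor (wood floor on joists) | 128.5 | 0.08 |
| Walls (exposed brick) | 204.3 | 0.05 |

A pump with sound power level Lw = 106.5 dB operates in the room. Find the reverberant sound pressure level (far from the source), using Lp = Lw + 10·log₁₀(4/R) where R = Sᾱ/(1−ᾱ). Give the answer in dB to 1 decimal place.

97.0 dB

A = 33.092 sabins; S = 465.6 m².
ᾱ = 33.092/465.6 = 0.0711; R = Sᾱ/(1−ᾱ) = 33.092/(1−0.0711) = 35.625 m².
Lp = Lw + 10 log₁₀(4/R) = 106.5 -9.50 = 97.0 dB.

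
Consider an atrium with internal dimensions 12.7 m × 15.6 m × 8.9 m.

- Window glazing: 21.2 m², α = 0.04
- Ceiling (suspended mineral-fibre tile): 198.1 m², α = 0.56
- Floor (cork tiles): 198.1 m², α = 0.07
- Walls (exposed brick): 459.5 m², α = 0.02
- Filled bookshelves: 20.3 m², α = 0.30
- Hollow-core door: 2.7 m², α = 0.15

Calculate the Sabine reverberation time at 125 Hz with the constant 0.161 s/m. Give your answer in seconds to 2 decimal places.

Equivalent absorption area: A = 21.2×0.04 + 198.1×0.56 + 198.1×0.07 + 459.5×0.02 + 20.3×0.30 + 2.7×0.15 = 141.336 m².
V = 12.7·15.6·8.9 = 1763.268 m³.
Sabine: RT60 = 0.161 × 1763.268 / 141.336 = 2.01 s.

2.01 sec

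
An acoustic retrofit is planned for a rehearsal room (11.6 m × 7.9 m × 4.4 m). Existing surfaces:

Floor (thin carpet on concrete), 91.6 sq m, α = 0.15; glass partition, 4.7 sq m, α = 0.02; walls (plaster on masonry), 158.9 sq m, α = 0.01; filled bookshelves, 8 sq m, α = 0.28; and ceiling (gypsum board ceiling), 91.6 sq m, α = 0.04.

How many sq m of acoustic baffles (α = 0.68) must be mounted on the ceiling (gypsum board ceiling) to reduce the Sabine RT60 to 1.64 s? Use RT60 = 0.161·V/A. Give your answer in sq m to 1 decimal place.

Summing Sᵢαᵢ: 13.740 + 0.094 + 1.589 + 2.240 + 3.664 → A₁ = 21.327 sabins.
Required A₂ = 0.161·403.216/1.64 = 39.584 sabins.
Absorption to add: 39.584 − 21.327 = 18.257 sabins.
Each sq m of panel replacing the ceiling (gypsum board ceiling) adds (0.68 − 0.04) = 0.64 sabins.
Area = ΔA/Δα = 18.257/0.64 = 28.5 sq m.

28.5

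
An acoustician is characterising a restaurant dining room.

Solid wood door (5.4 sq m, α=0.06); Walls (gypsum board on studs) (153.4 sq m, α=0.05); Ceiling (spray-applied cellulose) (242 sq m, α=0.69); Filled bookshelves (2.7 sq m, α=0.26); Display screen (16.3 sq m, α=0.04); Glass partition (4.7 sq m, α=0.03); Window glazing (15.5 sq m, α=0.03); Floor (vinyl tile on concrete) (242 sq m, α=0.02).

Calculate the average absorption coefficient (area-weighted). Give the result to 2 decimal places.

0.27

S = Σ Sᵢ = 5.4 + 153.4 + 242 + 2.7 + 16.3 + 4.7 + 15.5 + 242 = 682.0 sq m.
Σ(Sᵢαᵢ) = 5.4×0.06 + 153.4×0.05 + 242×0.69 + 2.7×0.26 + 16.3×0.04 + 4.7×0.03 + 15.5×0.03 + 242×0.02 = 181.774.
ᾱ = 181.774 / 682.0 = 0.27.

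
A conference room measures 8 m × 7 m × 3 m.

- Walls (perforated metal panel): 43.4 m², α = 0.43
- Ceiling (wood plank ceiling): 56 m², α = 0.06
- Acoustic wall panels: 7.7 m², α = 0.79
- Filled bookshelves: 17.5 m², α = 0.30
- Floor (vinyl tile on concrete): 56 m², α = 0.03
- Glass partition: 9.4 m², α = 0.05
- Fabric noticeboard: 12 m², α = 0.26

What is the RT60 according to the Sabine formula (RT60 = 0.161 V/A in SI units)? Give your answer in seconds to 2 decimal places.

Summing Sᵢαᵢ: 18.662 + 3.360 + 6.083 + 5.250 + 1.680 + 0.470 + 3.120 → A = 38.625 sabins.
Volume V = 8 × 7 × 3 = 168 m³.
T = 0.161 V/A = 0.161·168/38.625 = 0.70 s.

0.70 seconds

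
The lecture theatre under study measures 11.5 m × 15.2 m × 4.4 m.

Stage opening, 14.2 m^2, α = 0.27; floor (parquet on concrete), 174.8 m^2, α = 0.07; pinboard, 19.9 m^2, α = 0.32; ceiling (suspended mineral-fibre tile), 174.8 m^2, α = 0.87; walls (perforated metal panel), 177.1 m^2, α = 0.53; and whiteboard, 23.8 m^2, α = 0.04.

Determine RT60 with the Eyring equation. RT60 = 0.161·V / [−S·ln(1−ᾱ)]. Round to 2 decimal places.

Total surface area S = 14.2 + 174.8 + 19.9 + 174.8 + 177.1 + 23.8 = 584.6 m^2.
Σ(Sᵢαᵢ) = 14.2×0.27 + 174.8×0.07 + 19.9×0.32 + 174.8×0.87 + 177.1×0.53 + 23.8×0.04 = 269.329.
Mean coefficient ᾱ = A/S = 0.4607.
−S·ln(1−ᾱ) = −584.6 × ln(1 − 0.4607) = 360.981.
V = 11.5 × 15.2 × 4.4 = 769.12 m³.
RT60 = 0.161 × 769.12 / 360.981 = 0.34 s.

0.34 s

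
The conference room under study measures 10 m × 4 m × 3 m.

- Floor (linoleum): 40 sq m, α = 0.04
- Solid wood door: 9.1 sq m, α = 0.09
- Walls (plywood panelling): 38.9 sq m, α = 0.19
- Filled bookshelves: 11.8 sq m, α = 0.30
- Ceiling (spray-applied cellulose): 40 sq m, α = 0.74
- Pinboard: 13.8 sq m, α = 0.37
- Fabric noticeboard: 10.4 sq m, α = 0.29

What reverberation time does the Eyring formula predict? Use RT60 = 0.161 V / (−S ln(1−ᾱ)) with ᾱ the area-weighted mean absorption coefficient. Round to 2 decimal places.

0.32 sec

S = Σ Sᵢ = 164.0 sq m.
Absorption A = 40×0.04 + 9.1×0.09 + 38.9×0.19 + 11.8×0.30 + 40×0.74 + 13.8×0.37 + 10.4×0.29 = 51.072 sabins.
Mean coefficient ᾱ = A/S = 0.3114.
Eyring denominator: −S ln(1−ᾱ) = 61.188.
V = 10 × 4 × 3 = 120 m³.
RT60 = 0.161 × 120 / 61.188 = 0.32 s.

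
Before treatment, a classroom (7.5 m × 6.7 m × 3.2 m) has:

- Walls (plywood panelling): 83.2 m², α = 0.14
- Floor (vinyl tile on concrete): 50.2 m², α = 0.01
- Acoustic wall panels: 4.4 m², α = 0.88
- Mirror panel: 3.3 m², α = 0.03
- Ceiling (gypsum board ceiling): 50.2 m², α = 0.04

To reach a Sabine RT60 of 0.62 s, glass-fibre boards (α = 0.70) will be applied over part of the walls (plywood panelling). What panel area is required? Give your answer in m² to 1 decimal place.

Equivalent absorption area: A₁ = 83.2·0.14 + 50.2·0.01 + 4.4·0.88 + 3.3·0.03 + 50.2·0.04 = 18.129 m².
Required A₂ = 0.161·160.8/0.62 = 41.756 sabins.
ΔA needed = 41.756 − 18.129 = 23.627 sabins.
Net gain per m²: Δα = 0.70 − 0.14 = 0.56.
Panel area = 23.627 / 0.56 = 42.2 m².

42.2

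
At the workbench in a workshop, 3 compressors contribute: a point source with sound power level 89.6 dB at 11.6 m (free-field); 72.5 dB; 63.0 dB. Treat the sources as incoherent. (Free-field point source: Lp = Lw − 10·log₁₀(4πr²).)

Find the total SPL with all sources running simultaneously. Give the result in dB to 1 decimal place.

73.1 dB

Source at 11.6 m: Lp = 89.6 − 10·log₁₀(4π·11.6²) = 89.6 − 10·log₁₀(1690.931) = 57.3 dB.
Sum in the linear (power) domain: Σ 10^(Lᵢ/10) = 10^(57.3/10) + 10^(72.5/10) + 10^(63.0/10) = 2.032e+07.
L_total = 10·log₁₀(2.032e+07) = 73.1 dB.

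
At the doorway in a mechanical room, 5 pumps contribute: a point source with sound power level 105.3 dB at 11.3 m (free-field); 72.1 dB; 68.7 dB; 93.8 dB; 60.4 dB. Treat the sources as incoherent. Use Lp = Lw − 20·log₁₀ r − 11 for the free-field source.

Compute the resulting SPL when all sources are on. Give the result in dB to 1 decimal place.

93.9 dB

Source at 11.3 m: Lp = 105.3 − 20·log₁₀(11.3) − 11 = 73.2 dB.
Converting to relative power and adding: 10^(73.2/10) + 10^(72.1/10) + 10^(68.7/10) + 10^(93.8/10) + 10^(60.4/10) = 2.444e+09.
Combined level = 10 log₁₀(2.444e+09) = 93.9 dB.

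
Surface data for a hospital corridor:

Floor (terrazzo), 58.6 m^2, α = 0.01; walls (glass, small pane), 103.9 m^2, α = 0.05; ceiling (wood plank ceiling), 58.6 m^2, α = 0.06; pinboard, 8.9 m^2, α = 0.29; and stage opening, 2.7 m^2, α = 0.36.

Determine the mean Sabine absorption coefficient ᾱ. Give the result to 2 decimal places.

0.06

Total surface area S = 232.7 m^2.
Weighted sum Σ Sα = 12.850.
ᾱ = A/S = 0.06.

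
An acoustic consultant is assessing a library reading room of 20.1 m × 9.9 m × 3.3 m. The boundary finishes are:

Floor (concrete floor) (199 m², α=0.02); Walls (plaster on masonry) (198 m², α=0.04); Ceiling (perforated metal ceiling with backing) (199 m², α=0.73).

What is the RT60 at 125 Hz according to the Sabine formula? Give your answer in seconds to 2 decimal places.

Equivalent absorption area: A = 199×0.02 + 198×0.04 + 199×0.73 = 157.170 m².
V = 20.1·9.9·3.3 = 656.667 m³.
RT60 = 0.161 · V / A = 0.161 × 656.667 / 157.170 = 0.67 s.

0.67 sec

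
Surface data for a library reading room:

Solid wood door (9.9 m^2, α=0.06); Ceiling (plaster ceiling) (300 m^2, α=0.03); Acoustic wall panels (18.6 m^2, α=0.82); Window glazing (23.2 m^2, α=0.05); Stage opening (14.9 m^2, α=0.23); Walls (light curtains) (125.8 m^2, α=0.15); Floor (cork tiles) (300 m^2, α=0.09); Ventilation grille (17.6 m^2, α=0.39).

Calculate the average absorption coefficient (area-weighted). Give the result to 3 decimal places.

S = Σ Sᵢ = 9.9 + 300 + 18.6 + 23.2 + 14.9 + 125.8 + 300 + 17.6 = 810.0 m^2.
A = 9.9*0.06 + 300*0.03 + 18.6*0.82 + 23.2*0.05 + 14.9*0.23 + 125.8*0.15 + 300*0.09 + 17.6*0.39 = 82.167 sabins.
ᾱ = 82.167 / 810.0 = 0.101.

0.101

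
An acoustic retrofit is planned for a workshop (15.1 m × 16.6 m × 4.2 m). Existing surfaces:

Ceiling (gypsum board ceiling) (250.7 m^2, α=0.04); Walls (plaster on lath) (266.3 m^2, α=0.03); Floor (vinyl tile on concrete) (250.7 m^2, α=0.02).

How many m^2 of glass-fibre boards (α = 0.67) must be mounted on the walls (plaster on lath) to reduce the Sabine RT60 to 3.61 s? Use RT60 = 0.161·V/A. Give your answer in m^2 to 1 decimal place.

37.4

Equivalent absorption area: A₁ = 250.7×0.04 + 266.3×0.03 + 250.7×0.02 = 23.031 m^2.
Required A₂ = 0.161·1052.772/3.61 = 46.952 sabins.
Absorption to add: 46.952 − 23.031 = 23.921 sabins.
Net gain per m^2: Δα = 0.67 − 0.03 = 0.64.
Area = ΔA/Δα = 23.921/0.64 = 37.4 m^2.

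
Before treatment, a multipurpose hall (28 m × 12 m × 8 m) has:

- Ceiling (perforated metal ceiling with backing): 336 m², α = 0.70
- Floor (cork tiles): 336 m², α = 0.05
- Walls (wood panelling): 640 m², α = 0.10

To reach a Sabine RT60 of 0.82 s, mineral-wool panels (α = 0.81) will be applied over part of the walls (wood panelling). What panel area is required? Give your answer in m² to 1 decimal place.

298.3

A₁ = Σ Sᵢαᵢ = 336·0.70 + 336·0.05 + 640·0.10 = 316.000 sabins.
V = 2688 m³. Target absorption A₂ = 0.161 × 2688 / 0.82 = 527.766 sabins.
Absorption to add: 527.766 − 316.000 = 211.766 sabins.
Net gain per m²: Δα = 0.81 − 0.10 = 0.71.
Panel area = 211.766 / 0.71 = 298.3 m².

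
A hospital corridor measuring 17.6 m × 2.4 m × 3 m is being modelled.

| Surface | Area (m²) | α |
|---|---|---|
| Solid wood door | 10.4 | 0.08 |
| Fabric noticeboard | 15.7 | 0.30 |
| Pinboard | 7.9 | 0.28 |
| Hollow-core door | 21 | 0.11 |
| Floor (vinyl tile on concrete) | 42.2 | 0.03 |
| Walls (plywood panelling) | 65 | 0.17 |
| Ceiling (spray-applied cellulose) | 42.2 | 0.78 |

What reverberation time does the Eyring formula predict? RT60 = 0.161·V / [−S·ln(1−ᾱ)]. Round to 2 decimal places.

0.32 sec

S = Σ Sᵢ = 204.4 m².
Σ(Sᵢαᵢ) = 10.4×0.08 + 15.7×0.30 + 7.9×0.28 + 21×0.11 + 42.2×0.03 + 65×0.17 + 42.2×0.78 = 55.296.
Mean coefficient ᾱ = A/S = 0.2705.
−S·ln(1−ᾱ) = −204.4 × ln(1 − 0.2705) = 64.467.
V = 17.6 × 2.4 × 3 = 126.72 m³.
T = 0.161·V/[−S·ln(1−ᾱ)] = 0.161·126.72/64.467 = 0.32 s.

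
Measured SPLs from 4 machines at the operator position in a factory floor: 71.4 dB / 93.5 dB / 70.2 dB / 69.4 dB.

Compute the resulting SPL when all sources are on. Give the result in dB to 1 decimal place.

93.6 dB

Σ 10^(Lᵢ/10) = 2.272e+09.
Back to dB: 10·log₁₀ Σ = 93.6 dB.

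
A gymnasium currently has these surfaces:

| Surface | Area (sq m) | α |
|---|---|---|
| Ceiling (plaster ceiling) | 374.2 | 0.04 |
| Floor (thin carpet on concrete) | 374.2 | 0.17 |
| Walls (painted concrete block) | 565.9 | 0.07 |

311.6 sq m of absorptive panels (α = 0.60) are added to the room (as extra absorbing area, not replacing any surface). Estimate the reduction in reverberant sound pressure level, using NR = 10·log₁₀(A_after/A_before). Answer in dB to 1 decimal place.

A_before = Σ Sᵢαᵢ = 374.2·0.04 + 374.2·0.17 + 565.9·0.07 = 118.195 sabins.
Added absorption = 311.6 × 0.60 = 186.960 sabins.
New total A_after = 305.155 sabins.
NR = 10·log₁₀(305.155/118.195) = 4.1 dB.

4.1 dB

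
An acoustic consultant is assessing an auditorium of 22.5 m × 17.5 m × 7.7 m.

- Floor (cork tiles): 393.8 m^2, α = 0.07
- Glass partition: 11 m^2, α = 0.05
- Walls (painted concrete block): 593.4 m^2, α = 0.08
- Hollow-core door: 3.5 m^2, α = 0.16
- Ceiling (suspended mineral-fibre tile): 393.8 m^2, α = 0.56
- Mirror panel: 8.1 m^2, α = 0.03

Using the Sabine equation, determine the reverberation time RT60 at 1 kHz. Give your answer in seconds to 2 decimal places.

1.64 s

Summing Sᵢαᵢ: 27.566 + 0.550 + 47.472 + 0.560 + 220.528 + 0.243 → A = 296.919 sabins.
Room volume: 3031.875 m³.
RT60 = 0.161 · V / A = 0.161 × 3031.875 / 296.919 = 1.64 s.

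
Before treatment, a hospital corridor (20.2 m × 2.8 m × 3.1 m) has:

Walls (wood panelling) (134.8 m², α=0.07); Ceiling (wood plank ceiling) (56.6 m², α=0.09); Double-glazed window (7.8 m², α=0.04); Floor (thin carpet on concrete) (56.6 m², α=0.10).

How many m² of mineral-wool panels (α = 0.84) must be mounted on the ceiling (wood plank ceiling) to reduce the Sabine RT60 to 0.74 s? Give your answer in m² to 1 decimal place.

Total absorption A₁ = 134.8*0.07 + 56.6*0.09 + 7.8*0.04 + 56.6*0.10
  = 9.436 + 5.094 + 0.312 + 5.660 = 20.502 m² sabins.
V = 175.336 m³. Target absorption A₂ = 0.161 × 175.336 / 0.74 = 38.147 sabins.
ΔA needed = 38.147 − 20.502 = 17.645 sabins.
Net gain per m²: Δα = 0.84 − 0.09 = 0.75.
Panel area = 17.645 / 0.75 = 23.5 m².

23.5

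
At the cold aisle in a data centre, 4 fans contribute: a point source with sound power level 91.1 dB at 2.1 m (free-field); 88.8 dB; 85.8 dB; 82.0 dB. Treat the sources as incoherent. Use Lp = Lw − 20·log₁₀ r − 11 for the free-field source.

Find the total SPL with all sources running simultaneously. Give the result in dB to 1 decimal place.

Source at 2.1 m: Lp = 91.1 − 20·log₁₀(2.1) − 11 = 73.7 dB.
Σ 10^(Lᵢ/10) = 1.321e+09.
Back to dB: 10·log₁₀ Σ = 91.2 dB.

91.2 dB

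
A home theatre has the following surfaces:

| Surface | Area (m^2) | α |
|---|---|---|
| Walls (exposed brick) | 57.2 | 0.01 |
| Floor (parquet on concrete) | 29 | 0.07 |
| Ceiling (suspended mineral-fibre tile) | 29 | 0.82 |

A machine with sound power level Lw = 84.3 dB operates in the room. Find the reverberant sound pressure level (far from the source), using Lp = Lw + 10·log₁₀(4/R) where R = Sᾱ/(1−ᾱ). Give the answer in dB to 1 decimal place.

Σ(Sᵢαᵢ) = 57.2·0.01 + 29·0.07 + 29·0.82 = 26.382; total area S = 115.2 m^2.
ᾱ = 0.2290, so room constant R = A/(1−ᾱ) = 34.218 m^2.
Lp = Lw + 10 log₁₀(4/R) = 84.3 -9.32 = 75.0 dB.

75.0 dB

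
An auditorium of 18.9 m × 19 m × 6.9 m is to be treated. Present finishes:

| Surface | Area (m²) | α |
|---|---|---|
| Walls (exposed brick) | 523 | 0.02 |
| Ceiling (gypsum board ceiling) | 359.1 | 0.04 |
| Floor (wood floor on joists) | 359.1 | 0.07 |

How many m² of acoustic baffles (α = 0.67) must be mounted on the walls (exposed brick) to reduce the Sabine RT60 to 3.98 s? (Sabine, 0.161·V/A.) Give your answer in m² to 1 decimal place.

Equivalent absorption area: A₁ = 523×0.02 + 359.1×0.04 + 359.1×0.07 = 49.961 m².
Required A₂ = 0.161·2477.79/3.98 = 100.232 sabins.
ΔA needed = 100.232 − 49.961 = 50.271 sabins.
Each m² of panel replacing the walls (exposed brick) adds (0.67 − 0.02) = 0.65 sabins.
Panel area = 50.271 / 0.65 = 77.3 m².

77.3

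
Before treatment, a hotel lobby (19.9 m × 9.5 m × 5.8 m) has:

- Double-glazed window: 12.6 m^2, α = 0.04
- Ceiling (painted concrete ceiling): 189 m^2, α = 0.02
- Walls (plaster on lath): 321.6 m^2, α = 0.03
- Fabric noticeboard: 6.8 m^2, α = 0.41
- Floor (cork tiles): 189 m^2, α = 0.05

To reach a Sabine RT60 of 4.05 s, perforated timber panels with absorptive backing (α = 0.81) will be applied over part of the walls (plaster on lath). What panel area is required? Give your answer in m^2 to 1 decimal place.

22.3

Total absorption A₁ = 12.6*0.04 + 189*0.02 + 321.6*0.03 + 6.8*0.41 + 189*0.05
  = 0.504 + 3.780 + 9.648 + 2.788 + 9.450 = 26.170 m^2 sabins.
Required A₂ = 0.161·1096.49/4.05 = 43.589 sabins.
Absorption to add: 43.589 − 26.170 = 17.419 sabins.
Net gain per m^2: Δα = 0.81 − 0.03 = 0.78.
Panel area = 17.419 / 0.78 = 22.3 m^2.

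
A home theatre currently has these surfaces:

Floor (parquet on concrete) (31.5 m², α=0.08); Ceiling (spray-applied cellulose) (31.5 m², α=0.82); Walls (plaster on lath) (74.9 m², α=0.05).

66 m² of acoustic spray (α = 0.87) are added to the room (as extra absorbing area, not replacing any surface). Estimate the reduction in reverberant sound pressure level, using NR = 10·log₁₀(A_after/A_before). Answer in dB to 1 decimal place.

Equivalent absorption area: A_before = 31.5×0.08 + 31.5×0.82 + 74.9×0.05 = 32.095 m².
Treatment contributes 66·0.87 = 57.420 sabins.
New total A_after = 89.515 sabins.
Reduction = 10 log₁₀(A_after/A_before) = 10 log₁₀(2.7891) = 4.5 dB.

4.5 dB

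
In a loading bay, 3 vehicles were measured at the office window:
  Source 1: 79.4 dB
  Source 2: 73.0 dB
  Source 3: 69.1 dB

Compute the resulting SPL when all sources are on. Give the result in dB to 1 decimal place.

Σ 10^(Lᵢ/10) = 1.152e+08.
Combined level = 10 log₁₀(1.152e+08) = 80.6 dB.

80.6 dB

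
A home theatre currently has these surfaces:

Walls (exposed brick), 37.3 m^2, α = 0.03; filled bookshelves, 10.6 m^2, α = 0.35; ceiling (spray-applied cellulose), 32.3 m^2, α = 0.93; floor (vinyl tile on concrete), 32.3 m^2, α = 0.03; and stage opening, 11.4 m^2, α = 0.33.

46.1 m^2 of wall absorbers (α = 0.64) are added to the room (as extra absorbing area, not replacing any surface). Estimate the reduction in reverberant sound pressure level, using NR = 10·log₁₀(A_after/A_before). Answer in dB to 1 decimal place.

A_before = Σ Sᵢαᵢ = 37.3·0.03 + 10.6·0.35 + 32.3·0.93 + 32.3·0.03 + 11.4·0.33 = 39.599 sabins.
Treatment contributes 46.1·0.64 = 29.504 sabins.
A_after = 39.599 + 29.504 = 69.103 sabins.
NR = 10·log₁₀(69.103/39.599) = 2.4 dB.

2.4 dB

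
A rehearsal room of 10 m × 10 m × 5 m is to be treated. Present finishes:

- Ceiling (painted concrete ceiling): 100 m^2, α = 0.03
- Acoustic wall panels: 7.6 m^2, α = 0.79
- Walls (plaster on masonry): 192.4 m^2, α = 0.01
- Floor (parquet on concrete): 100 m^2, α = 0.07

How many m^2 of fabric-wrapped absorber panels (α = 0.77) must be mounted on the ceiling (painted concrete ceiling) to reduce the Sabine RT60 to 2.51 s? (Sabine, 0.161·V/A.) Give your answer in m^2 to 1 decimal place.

19.1

A₁ = Σ Sᵢαᵢ = 100×0.03 + 7.6×0.79 + 192.4×0.01 + 100×0.07 = 17.928 sabins.
V = 500 m³. Target absorption A₂ = 0.161 × 500 / 2.51 = 32.072 sabins.
ΔA needed = 32.072 − 17.928 = 14.144 sabins.
Net gain per m^2: Δα = 0.77 − 0.03 = 0.74.
Panel area = 14.144 / 0.74 = 19.1 m^2.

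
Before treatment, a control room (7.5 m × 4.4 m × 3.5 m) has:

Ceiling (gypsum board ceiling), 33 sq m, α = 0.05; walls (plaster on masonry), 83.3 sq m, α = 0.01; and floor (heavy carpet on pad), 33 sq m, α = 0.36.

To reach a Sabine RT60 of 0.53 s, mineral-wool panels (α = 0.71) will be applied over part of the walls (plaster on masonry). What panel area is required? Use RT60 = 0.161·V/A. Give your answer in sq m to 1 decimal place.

29.6

A₁ = Σ Sᵢαᵢ = 33×0.05 + 83.3×0.01 + 33×0.36 = 14.363 sabins.
V = 115.5 m³. Target absorption A₂ = 0.161 × 115.5 / 0.53 = 35.086 sabins.
Absorption to add: 35.086 − 14.363 = 20.723 sabins.
Net gain per sq m: Δα = 0.71 − 0.01 = 0.70.
Area = ΔA/Δα = 20.723/0.70 = 29.6 sq m.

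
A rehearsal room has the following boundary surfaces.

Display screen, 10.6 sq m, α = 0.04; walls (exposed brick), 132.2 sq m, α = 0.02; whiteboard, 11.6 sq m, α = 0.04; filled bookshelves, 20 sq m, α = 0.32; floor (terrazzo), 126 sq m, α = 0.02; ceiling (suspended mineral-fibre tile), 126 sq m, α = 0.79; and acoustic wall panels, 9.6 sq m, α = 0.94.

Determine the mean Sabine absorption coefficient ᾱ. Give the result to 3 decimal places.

S = Σ Sᵢ = 10.6 + 132.2 + 11.6 + 20 + 126 + 126 + 9.6 = 436.0 sq m.
A = 10.6×0.04 + 132.2×0.02 + 11.6×0.04 + 20×0.32 + 126×0.02 + 126×0.79 + 9.6×0.94 = 121.016 sabins.
ᾱ = 121.016 / 436.0 = 0.278.

0.278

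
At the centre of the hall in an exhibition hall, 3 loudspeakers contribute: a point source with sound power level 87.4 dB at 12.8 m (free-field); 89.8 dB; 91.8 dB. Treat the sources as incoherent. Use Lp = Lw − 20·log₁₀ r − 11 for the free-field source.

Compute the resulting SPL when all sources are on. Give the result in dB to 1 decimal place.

Source at 12.8 m: Lp = 87.4 − 20·log₁₀(12.8) − 11 = 54.3 dB.
Converting to relative power and adding: 10^(54.3/10) + 10^(89.8/10) + 10^(91.8/10) = 2.469e+09.
Back to dB: 10·log₁₀ Σ = 93.9 dB.

93.9 dB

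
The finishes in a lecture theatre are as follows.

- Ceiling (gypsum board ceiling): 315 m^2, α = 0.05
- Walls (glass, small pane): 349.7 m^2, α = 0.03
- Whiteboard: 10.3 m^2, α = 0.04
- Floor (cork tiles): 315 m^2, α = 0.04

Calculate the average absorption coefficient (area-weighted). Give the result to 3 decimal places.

Total surface area S = 990.0 m^2.
Σ(Sᵢαᵢ) = 315×0.05 + 349.7×0.03 + 10.3×0.04 + 315×0.04 = 39.253.
ᾱ = A/S = 0.040.

0.040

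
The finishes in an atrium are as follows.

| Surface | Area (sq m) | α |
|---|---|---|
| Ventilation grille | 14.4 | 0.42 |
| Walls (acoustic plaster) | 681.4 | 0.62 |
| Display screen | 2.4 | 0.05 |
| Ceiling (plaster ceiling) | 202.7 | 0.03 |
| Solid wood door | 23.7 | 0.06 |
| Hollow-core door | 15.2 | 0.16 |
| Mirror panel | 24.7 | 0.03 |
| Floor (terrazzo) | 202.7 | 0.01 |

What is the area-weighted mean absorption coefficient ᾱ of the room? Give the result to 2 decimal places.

S = Σ Sᵢ = 14.4 + 681.4 + 2.4 + 202.7 + 23.7 + 15.2 + 24.7 + 202.7 = 1167.2 sq m.
Weighted sum Σ Sα = 441.339.
ᾱ = 441.339 / 1167.2 = 0.38.

0.38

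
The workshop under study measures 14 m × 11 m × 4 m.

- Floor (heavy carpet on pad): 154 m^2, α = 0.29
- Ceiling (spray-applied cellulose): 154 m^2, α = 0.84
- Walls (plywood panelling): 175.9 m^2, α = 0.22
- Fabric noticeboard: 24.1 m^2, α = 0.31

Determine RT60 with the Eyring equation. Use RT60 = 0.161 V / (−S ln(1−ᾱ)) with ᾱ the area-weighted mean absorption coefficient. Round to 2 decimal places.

0.34 s

Total surface area S = 154 + 154 + 175.9 + 24.1 = 508.0 m^2.
Absorption A = 154·0.29 + 154·0.84 + 175.9·0.22 + 24.1·0.31 = 220.189 sabins.
Mean coefficient ᾱ = A/S = 0.4334.
−S·ln(1−ᾱ) = −508.0 × ln(1 − 0.4334) = 288.596.
V = 14 × 11 × 4 = 616 m³.
RT60 = 0.161 × 616 / 288.596 = 0.34 s.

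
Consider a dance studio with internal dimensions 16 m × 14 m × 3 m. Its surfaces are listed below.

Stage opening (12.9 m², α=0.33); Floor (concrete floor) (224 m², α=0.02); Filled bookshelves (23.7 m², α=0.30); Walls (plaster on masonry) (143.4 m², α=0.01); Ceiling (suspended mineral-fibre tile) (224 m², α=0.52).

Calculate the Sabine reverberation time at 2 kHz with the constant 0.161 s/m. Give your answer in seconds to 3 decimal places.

0.809 s

Equivalent absorption area: A = 12.9*0.33 + 224*0.02 + 23.7*0.30 + 143.4*0.01 + 224*0.52 = 133.761 m².
Room volume: 672 m³.
T = 0.161 V/A = 0.161·672/133.761 = 0.809 s.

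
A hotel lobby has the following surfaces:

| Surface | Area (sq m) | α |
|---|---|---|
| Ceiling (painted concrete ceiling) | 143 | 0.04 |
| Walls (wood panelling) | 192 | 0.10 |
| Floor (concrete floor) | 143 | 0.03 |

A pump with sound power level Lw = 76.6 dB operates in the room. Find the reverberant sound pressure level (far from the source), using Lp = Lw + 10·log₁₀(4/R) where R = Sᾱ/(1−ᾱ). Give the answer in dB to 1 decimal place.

Σ(Sᵢαᵢ) = 143·0.04 + 192·0.10 + 143·0.03 = 29.210; total area S = 478.0 sq m.
ᾱ = 29.210/478.0 = 0.0611; R = Sᾱ/(1−ᾱ) = 29.210/(1−0.0611) = 31.111 sq m.
Lp = Lw + 10 log₁₀(4/R) = 76.6 -8.91 = 67.7 dB.

67.7 dB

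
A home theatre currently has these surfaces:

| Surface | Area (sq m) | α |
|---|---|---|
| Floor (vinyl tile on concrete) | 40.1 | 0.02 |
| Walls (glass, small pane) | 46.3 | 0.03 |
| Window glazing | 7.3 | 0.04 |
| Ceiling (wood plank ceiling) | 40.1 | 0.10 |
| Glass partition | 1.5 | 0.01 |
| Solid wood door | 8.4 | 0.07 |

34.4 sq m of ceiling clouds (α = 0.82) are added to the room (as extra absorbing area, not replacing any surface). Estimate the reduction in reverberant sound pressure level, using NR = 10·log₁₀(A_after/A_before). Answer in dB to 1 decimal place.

Total absorption A_before = 40.1·0.02 + 46.3·0.03 + 7.3·0.04 + 40.1·0.10 + 1.5·0.01 + 8.4·0.07
  = 0.802 + 1.389 + 0.292 + 4.010 + 0.015 + 0.588 = 7.096 sq m sabins.
Added absorption = 34.4 × 0.82 = 28.208 sabins.
A_after = 7.096 + 28.208 = 35.304 sabins.
NR = 10·log₁₀(35.304/7.096) = 7.0 dB.

7.0 dB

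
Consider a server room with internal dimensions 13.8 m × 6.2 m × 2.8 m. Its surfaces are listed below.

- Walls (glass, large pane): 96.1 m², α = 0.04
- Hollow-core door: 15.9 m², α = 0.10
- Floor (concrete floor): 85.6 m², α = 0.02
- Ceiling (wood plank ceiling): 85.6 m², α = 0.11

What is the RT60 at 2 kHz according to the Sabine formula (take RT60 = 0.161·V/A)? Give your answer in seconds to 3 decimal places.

2.329 s

Equivalent absorption area: A = 96.1×0.04 + 15.9×0.10 + 85.6×0.02 + 85.6×0.11 = 16.562 m².
Room volume: 239.568 m³.
RT60 = 0.161 · V / A = 0.161 × 239.568 / 16.562 = 2.329 s.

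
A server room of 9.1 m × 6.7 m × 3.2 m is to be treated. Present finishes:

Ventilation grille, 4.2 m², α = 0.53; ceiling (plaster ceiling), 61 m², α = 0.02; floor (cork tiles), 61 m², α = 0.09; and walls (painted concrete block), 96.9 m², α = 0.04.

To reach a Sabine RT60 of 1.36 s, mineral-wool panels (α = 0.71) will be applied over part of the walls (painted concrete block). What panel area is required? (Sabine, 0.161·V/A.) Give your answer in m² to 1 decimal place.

15.4

A₁ = Σ Sᵢαᵢ = 4.2·0.53 + 61·0.02 + 61·0.09 + 96.9·0.04 = 12.812 sabins.
V = 195.104 m³. Target absorption A₂ = 0.161 × 195.104 / 1.36 = 23.097 sabins.
ΔA needed = 23.097 − 12.812 = 10.285 sabins.
Each m² of panel replacing the walls (painted concrete block) adds (0.71 − 0.04) = 0.67 sabins.
Area = ΔA/Δα = 10.285/0.67 = 15.4 m².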